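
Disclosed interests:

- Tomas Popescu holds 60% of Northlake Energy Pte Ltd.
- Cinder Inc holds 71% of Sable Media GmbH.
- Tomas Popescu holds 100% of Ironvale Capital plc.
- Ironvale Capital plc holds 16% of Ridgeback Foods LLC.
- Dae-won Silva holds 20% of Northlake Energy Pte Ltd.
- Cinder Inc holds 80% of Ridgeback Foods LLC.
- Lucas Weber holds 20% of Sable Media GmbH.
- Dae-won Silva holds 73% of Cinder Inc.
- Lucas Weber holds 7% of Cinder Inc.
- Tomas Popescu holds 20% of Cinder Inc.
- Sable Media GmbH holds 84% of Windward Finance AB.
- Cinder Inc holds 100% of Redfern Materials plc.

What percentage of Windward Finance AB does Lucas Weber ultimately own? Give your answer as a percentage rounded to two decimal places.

20.97%

Lucas reaches Windward along 2 paths.
Via Cinder → Sable: 7% × 71% × 84% = 4.1748%.
Via Sable: 20% × 84% = 16.8%.
Total: 4.1748% + 16.8% = 20.9748%.
Rounded: 20.97%.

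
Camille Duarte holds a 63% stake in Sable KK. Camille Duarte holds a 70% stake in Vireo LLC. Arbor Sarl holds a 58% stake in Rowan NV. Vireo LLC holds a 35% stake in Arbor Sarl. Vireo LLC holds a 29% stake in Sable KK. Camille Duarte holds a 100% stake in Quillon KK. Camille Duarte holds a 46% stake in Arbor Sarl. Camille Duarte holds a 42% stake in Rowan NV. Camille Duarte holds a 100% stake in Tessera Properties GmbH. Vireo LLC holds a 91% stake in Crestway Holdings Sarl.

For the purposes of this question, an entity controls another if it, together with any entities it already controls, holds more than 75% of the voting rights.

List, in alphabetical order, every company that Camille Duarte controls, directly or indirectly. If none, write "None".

Camille holds 100% of Quillon, so Camille controls Quillon.
Camille holds 100% of Tessera, so Camille controls Tessera.
No other company's threshold is met.

Quillon KK, Tessera Properties GmbH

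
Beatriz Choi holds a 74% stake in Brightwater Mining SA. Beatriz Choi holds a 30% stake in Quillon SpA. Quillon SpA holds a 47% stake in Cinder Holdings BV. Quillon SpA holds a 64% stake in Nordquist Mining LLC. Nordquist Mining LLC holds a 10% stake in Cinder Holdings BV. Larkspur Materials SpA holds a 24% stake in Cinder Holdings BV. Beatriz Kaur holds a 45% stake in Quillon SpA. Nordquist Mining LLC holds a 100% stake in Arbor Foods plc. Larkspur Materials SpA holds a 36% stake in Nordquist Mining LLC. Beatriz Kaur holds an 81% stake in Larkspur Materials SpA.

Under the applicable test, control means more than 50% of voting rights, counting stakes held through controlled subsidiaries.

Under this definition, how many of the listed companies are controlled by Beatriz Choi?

Beatriz Choi holds 74% of Brightwater, so Beatriz Choi controls Brightwater.
No other company's threshold is met.
Beatriz Choi controls 1 company.

1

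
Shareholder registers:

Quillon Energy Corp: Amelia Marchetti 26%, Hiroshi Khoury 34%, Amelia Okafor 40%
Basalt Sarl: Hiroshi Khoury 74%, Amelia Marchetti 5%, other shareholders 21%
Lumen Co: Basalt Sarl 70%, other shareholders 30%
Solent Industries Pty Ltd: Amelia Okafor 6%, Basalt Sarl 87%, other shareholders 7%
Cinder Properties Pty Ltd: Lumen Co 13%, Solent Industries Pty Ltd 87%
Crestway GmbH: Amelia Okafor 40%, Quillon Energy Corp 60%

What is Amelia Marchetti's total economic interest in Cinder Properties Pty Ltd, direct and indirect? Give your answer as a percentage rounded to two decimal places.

Amelia Marchetti reaches Cinder along 2 paths.
Via Basalt → Lumen: 5% × 70% × 13% = 0.455%.
Via Basalt → Solent: 5% × 87% × 87% = 3.7845%.
Total: 0.455% + 3.7845% = 4.2395%.
Rounded: 4.24%.

4.24%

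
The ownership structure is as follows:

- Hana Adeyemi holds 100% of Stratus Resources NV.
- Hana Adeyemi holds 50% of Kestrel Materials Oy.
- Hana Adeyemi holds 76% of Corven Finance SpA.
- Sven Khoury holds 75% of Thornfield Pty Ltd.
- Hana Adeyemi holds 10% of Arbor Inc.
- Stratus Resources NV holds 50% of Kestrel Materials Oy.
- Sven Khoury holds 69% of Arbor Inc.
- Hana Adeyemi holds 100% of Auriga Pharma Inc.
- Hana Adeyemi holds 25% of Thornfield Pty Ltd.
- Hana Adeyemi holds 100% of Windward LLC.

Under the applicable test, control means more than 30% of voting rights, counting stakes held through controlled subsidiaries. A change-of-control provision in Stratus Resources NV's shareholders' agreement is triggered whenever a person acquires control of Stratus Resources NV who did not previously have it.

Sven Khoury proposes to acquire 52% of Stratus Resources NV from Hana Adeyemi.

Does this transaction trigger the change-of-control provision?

The purchase adds only to Sven's holdings (Hana's stake shrinks), so Sven is the only person who could newly come to control Stratus.
Sven holds 75% of Thornfield, so Sven controls Thornfield.
Sven holds 69% of Arbor, so Sven controls Arbor.
Neither Sven nor any entity Sven controls holds any voting interest in Stratus.
So before the transaction, Sven does not control Stratus.
After the purchase, Sven holds 52% of Stratus directly, and Hana's stake falls to 48%.
Sven holds 52% of Stratus, so Sven controls Stratus.
Sven did not control Stratus before and does after, so the clause is triggered.

Yes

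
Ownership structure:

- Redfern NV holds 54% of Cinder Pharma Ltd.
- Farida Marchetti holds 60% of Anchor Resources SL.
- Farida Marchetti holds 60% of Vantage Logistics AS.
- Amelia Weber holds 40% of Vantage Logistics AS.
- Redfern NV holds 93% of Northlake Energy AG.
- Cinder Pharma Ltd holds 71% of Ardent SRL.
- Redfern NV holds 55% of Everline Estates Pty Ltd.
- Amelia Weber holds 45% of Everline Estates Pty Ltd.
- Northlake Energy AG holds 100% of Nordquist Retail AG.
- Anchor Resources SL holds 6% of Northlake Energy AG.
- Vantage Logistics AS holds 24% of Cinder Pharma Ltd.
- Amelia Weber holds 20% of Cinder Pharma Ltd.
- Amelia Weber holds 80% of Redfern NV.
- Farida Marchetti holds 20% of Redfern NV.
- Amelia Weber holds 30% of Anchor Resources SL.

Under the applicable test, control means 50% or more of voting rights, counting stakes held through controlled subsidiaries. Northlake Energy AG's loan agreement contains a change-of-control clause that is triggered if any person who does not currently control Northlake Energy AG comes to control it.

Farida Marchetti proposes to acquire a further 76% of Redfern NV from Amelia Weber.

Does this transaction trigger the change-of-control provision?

Yes

The purchase adds only to Farida's holdings (Amelia's stake shrinks), so Farida is the only person who could newly come to control Northlake.
Farida holds 60% of Vantage, so Farida controls Vantage.
Farida holds 60% of Anchor, so Farida controls Anchor.
In Northlake, Farida's side holds only 6%, not ≥ 50%.
So before the transaction, Farida does not control Northlake.
After the purchase, Farida's direct stake in Redfern rises to 20% + 76% = 96%, and Amelia's stake falls to 4%.
Farida holds 96% of Redfern, so Farida controls Redfern.
Redfern and Anchor together hold 93% + 6% = 99% of Northlake, so Farida controls Northlake.
Farida did not control Northlake before and does after, so the clause is triggered.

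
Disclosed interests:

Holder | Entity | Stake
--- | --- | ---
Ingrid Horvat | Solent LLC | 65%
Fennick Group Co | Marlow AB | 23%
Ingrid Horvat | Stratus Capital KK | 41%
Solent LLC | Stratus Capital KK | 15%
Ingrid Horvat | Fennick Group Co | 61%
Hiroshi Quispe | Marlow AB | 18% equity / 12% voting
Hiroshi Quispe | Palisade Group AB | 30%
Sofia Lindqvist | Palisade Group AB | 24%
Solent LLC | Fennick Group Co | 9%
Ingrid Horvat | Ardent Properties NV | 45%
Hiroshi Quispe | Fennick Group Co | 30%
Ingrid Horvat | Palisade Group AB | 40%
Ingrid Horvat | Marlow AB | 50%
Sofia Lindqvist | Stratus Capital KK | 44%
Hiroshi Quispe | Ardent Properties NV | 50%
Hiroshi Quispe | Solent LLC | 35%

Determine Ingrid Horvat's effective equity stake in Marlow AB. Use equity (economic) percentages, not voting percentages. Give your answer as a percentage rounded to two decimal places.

65.38%

Ingrid reaches Marlow along 3 paths.
Direct stake: 50% = 50%.
Via Fennick: 61% × 23% = 14.03%.
Via Solent → Fennick: 65% × 9% × 23% = 1.3455%.
Total: 50% + 14.03% + 1.3455% = 65.3755%.
Rounded: 65.38%.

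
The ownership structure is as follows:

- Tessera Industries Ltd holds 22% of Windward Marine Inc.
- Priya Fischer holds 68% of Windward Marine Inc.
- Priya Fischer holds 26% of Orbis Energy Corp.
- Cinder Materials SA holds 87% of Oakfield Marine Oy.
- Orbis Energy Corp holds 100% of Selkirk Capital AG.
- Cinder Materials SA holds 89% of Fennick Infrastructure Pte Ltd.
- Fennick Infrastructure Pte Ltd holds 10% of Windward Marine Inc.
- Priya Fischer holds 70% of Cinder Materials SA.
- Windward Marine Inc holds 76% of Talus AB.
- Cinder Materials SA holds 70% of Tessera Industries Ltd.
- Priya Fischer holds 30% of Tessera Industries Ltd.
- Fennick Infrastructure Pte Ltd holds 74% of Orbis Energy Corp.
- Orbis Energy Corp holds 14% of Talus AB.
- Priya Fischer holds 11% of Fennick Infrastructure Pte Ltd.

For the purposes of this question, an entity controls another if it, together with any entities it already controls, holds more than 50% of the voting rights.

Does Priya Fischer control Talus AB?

Priya holds 70% of Cinder, so Priya controls Cinder.
Cinder and Priya together hold 89% + 11% = 100% of Fennick, so Priya controls Fennick.
Priya and Fennick together hold 26% + 74% = 100% of Orbis, so Priya controls Orbis.
Priya and Cinder together hold 30% + 70% = 100% of Tessera, so Priya controls Tessera.
Fennick and Tessera and Priya together hold 10% + 22% + 68% = 100% of Windward, so Priya controls Windward.
Orbis and Windward together hold 14% + 76% = 90% of Talus, so Priya controls Talus.

Yes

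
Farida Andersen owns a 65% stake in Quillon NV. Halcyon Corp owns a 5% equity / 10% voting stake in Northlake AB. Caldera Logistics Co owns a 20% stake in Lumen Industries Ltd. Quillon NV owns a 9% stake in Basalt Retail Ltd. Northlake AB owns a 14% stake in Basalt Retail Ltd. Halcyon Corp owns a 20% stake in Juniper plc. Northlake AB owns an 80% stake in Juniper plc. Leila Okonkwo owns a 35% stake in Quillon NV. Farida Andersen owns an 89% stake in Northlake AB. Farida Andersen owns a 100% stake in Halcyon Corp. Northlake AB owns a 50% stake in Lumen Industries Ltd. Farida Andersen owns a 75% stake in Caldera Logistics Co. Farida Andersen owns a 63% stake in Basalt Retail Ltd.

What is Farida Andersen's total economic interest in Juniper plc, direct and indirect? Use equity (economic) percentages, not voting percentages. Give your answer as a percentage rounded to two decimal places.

Farida reaches Juniper along 3 paths.
Via Northlake: 89% × 80% = 71.2%.
Via Halcyon → Northlake: 100% × 5% × 80% = 4%.
Via Halcyon: 100% × 20% = 20%.
Total: 71.2% + 4% + 20% = 95.2%.
Rounded: 95.20%.

95.20%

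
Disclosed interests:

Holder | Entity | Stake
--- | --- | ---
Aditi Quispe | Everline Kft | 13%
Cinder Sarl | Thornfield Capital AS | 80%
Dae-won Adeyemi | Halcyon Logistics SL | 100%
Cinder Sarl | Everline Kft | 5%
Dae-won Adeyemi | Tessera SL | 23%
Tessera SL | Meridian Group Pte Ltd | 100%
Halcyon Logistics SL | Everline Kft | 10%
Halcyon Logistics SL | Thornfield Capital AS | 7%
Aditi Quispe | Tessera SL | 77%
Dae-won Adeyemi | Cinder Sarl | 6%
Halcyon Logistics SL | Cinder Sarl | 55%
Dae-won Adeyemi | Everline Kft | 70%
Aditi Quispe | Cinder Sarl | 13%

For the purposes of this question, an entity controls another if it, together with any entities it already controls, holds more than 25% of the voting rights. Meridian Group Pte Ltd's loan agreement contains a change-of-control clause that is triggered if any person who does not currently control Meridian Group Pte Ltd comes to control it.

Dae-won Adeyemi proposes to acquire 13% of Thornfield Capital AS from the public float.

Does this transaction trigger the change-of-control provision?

The purchase changes only Dae-won's holdings, so Dae-won is the only person who could newly come to control Meridian.
Dae-won holds 100% of Halcyon, so Dae-won controls Halcyon.
Dae-won and Halcyon together hold 6% + 55% = 61% of Cinder, so Dae-won controls Cinder.
Dae-won and Halcyon and Cinder together hold 70% + 10% + 5% = 85% of Everline, so Dae-won controls Everline.
Halcyon and Cinder together hold 7% + 80% = 87% of Thornfield, so Dae-won controls Thornfield.
Neither Dae-won nor any entity Dae-won controls holds any voting interest in Meridian.
So before the transaction, Dae-won does not control Meridian.
After the purchase, Dae-won holds 13% of Thornfield directly.
Halcyon and Cinder and Dae-won together hold 7% + 80% + 13% = 100% of Thornfield, so Dae-won controls Thornfield.
After the transaction, neither Dae-won nor any entity Dae-won controls holds a voting interest in Meridian, so Dae-won still does not control it.
No new person acquires control, so the clause is not triggered.

No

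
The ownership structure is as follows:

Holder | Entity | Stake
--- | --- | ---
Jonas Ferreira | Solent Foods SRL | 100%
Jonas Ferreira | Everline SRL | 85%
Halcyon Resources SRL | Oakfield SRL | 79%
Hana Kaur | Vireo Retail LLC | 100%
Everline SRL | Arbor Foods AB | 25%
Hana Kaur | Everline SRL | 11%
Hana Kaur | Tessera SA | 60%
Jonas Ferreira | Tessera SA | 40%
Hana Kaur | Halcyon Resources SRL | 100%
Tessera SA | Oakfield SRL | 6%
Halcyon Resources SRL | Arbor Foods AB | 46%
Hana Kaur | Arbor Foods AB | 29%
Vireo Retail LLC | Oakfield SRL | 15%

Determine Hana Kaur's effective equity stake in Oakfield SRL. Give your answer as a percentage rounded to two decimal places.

Hana reaches Oakfield along 3 paths.
Via Vireo: 100% × 15% = 15%.
Via Halcyon: 100% × 79% = 79%.
Via Tessera: 60% × 6% = 3.6%.
Total: 15% + 79% + 3.6% = 97.6%.
Rounded: 97.60%.

97.60%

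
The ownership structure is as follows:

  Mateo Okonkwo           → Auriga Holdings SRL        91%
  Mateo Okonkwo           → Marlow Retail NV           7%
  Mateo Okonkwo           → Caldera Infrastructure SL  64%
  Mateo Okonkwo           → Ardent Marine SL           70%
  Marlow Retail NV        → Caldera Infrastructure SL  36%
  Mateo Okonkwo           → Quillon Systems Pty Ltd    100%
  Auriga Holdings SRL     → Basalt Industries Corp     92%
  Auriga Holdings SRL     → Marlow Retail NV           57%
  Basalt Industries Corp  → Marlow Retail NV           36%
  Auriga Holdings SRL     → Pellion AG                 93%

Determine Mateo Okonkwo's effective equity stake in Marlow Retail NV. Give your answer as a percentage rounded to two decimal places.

Mateo reaches Marlow along 3 paths.
Via Auriga: 91% × 57% = 51.87%.
Direct stake: 7% = 7%.
Via Auriga → Basalt: 91% × 92% × 36% = 30.1392%.
Total: 51.87% + 7% + 30.1392% = 89.0092%.
Rounded: 89.01%.

89.01%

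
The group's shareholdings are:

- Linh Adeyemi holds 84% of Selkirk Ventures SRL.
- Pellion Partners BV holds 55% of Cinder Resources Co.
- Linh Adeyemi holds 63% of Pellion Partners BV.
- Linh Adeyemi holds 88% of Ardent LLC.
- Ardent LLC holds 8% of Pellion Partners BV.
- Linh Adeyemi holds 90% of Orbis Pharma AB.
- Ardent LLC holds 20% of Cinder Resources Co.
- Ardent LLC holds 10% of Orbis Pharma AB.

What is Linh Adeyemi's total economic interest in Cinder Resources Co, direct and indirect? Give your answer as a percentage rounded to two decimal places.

56.12%

Linh reaches Cinder along 3 paths.
Via Ardent: 88% × 20% = 17.6%.
Via Ardent → Pellion: 88% × 8% × 55% = 3.872%.
Via Pellion: 63% × 55% = 34.65%.
Total: 17.6% + 3.872% + 34.65% = 56.122%.
Rounded: 56.12%.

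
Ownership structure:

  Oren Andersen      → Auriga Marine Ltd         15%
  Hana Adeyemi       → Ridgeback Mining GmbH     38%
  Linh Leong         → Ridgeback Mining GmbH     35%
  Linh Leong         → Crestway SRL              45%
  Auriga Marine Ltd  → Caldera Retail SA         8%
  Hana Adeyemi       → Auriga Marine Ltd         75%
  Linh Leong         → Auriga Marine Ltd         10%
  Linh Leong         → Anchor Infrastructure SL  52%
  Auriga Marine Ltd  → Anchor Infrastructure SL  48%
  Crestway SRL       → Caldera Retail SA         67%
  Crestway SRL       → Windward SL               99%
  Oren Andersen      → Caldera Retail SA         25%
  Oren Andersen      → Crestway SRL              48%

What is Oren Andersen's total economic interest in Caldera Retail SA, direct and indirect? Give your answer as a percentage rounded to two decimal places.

58.36%

Oren reaches Caldera along 3 paths.
Via Crestway: 48% × 67% = 32.16%.
Direct stake: 25% = 25%.
Via Auriga: 15% × 8% = 1.2%.
Total: 32.16% + 25% + 1.2% = 58.36%.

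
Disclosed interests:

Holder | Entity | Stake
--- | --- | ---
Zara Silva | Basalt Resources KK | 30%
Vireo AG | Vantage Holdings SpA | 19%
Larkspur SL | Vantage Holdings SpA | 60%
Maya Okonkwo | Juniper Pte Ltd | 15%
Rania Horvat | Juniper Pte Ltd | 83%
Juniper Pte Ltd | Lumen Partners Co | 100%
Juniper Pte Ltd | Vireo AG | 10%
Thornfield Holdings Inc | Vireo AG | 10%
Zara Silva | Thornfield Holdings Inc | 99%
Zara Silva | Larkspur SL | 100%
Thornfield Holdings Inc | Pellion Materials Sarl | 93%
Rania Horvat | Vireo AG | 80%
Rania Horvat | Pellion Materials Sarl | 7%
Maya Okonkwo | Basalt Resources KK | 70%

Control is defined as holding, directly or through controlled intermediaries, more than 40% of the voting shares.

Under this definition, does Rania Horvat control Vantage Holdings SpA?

Rania holds 83% of Juniper, so Rania controls Juniper.
Juniper and Rania together hold 10% + 80% = 90% of Vireo, so Rania controls Vireo.
Juniper holds 100% of Lumen, so Rania controls Lumen.
In Vantage, Rania's side holds only 19%, not > 40%.
So Rania does not control Vantage.

No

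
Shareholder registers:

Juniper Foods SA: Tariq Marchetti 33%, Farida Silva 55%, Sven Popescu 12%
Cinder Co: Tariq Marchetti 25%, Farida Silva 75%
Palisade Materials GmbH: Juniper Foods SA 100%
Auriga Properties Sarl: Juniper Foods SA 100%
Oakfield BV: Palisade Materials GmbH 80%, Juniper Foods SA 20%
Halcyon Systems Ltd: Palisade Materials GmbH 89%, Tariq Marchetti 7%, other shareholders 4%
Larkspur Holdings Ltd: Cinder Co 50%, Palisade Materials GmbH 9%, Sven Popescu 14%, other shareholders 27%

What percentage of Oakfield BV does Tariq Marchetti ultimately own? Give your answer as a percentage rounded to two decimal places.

Tariq reaches Oakfield along 2 paths.
Via Juniper → Palisade: 33% × 100% × 80% = 26.4%.
Via Juniper: 33% × 20% = 6.6%.
Total: 26.4% + 6.6% = 33%.
Rounded: 33.00%.

33.00%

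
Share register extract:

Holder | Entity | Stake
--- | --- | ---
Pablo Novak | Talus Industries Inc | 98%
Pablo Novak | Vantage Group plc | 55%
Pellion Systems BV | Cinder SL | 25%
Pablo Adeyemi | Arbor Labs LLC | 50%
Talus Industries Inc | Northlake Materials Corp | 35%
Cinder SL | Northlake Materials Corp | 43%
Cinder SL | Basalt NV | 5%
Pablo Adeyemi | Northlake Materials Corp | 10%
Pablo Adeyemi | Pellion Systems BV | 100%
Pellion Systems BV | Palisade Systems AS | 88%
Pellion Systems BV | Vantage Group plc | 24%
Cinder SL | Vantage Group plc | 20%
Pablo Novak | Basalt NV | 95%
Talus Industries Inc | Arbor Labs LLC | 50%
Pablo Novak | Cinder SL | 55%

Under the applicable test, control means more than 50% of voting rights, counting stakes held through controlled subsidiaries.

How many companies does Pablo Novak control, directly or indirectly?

5

Pablo Novak holds 98% of Talus, so Pablo Novak controls Talus.
Pablo Novak holds 55% of Cinder, so Pablo Novak controls Cinder.
Pablo Novak and Cinder together hold 55% + 20% = 75% of Vantage, so Pablo Novak controls Vantage.
Talus and Cinder together hold 35% + 43% = 78% of Northlake, so Pablo Novak controls Northlake.
Cinder and Pablo Novak together hold 5% + 95% = 100% of Basalt, so Pablo Novak controls Basalt.
No other company's threshold is met.
Pablo Novak controls 5 companies.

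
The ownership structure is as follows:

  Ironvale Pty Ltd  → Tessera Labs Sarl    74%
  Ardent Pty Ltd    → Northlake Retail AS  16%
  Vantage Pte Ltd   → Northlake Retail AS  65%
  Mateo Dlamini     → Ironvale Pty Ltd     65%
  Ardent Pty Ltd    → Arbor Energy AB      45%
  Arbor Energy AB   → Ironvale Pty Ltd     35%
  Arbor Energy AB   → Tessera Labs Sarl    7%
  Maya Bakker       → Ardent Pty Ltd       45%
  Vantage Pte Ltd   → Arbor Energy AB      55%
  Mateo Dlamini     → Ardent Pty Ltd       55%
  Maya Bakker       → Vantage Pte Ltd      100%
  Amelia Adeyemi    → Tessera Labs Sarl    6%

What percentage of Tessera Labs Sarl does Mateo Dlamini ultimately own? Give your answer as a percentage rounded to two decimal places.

56.24%

Mateo reaches Tessera along 3 paths.
Via Ardent → Arbor: 55% × 45% × 7% = 1.7325%.
Via Ironvale: 65% × 74% = 48.1%.
Via Ardent → Arbor → Ironvale: 55% × 45% × 35% × 74% = 6.41025%.
Total: 1.7325% + 48.1% + 6.41025% = 56.24275%.
Rounded: 56.24%.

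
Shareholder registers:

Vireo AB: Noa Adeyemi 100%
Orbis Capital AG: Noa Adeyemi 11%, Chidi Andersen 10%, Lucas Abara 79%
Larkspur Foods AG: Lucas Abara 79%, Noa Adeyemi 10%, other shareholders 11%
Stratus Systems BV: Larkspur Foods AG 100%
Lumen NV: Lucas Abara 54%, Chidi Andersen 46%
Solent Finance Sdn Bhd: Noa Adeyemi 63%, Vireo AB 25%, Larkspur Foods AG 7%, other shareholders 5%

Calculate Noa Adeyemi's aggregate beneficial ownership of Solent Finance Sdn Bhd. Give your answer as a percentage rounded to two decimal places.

88.70%

Noa reaches Solent along 3 paths.
Direct stake: 63% = 63%.
Via Vireo: 100% × 25% = 25%.
Via Larkspur: 10% × 7% = 0.7%.
Total: 63% + 25% + 0.7% = 88.7%.
Rounded: 88.70%.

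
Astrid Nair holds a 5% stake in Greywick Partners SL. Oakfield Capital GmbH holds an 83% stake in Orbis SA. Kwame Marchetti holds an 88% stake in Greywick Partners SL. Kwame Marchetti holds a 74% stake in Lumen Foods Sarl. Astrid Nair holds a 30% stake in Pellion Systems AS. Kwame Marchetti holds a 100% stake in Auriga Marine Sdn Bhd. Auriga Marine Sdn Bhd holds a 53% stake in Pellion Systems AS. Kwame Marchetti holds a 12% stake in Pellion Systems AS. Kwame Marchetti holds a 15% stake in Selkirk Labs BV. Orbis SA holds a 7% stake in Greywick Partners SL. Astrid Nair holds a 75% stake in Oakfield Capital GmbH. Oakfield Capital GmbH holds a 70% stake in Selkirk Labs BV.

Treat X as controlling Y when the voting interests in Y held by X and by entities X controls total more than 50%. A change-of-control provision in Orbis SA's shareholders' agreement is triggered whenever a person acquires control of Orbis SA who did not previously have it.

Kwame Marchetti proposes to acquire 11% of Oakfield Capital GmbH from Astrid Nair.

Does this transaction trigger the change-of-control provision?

No

The purchase adds only to Kwame's holdings (Astrid's stake shrinks), so Kwame is the only person who could newly come to control Orbis.
Kwame holds 100% of Auriga, so Kwame controls Auriga.
Kwame holds 74% of Lumen, so Kwame controls Lumen.
Auriga and Kwame together hold 53% + 12% = 65% of Pellion, so Kwame controls Pellion.
Kwame holds 88% of Greywick, so Kwame controls Greywick.
Neither Kwame nor any entity Kwame controls holds any voting interest in Orbis.
So before the transaction, Kwame does not control Orbis.
After the purchase, Kwame holds 11% of Oakfield directly, and Astrid's stake falls to 64%.
Kwame's side now holds 11% of Oakfield, not > 50%, so Kwame still does not control Oakfield.
After the transaction, neither Kwame nor any entity Kwame controls holds a voting interest in Orbis, so Kwame still does not control it.
No new person acquires control, so the clause is not triggered.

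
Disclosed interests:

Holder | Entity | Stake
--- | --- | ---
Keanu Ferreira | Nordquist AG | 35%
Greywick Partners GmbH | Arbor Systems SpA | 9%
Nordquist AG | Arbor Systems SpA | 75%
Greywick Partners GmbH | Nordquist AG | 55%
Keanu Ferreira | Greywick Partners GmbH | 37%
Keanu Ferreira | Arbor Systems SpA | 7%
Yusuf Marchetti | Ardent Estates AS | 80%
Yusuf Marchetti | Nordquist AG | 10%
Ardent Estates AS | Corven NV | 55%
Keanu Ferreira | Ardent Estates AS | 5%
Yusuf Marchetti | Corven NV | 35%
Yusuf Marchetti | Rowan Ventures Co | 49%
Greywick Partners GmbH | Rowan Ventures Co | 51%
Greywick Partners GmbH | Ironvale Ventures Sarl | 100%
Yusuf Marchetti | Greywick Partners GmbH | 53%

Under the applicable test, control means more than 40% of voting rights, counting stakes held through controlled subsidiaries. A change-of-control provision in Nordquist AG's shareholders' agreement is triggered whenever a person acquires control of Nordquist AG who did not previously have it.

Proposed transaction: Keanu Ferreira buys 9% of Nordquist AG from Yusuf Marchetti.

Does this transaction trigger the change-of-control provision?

Yes

The purchase adds only to Keanu's holdings (Yusuf's stake shrinks), so Keanu is the only person who could newly come to control Nordquist.
Keanu's largest direct stake is 37% in Greywick, which does not meet the threshold, so Keanu controls no company.
In Nordquist, Keanu's side holds only 35%, not > 40%.
So before the transaction, Keanu does not control Nordquist.
After the purchase, Keanu's direct stake in Nordquist rises to 35% + 9% = 44%, and Yusuf's stake falls to 1%.
Keanu holds 44% of Nordquist, so Keanu controls Nordquist.
Keanu did not control Nordquist before and does after, so the clause is triggered.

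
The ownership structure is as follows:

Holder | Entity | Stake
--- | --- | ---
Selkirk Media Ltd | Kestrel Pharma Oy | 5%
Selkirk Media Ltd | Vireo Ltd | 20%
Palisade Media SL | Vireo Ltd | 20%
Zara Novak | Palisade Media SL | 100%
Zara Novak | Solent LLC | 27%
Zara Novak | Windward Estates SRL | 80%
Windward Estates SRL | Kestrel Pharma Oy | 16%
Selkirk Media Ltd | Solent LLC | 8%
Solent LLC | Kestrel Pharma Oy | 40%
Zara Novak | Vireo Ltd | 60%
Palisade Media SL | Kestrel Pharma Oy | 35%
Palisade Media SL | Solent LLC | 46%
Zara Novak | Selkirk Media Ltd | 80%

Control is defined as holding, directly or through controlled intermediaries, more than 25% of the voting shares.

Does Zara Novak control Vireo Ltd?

Zara holds 100% of Palisade, so Zara controls Palisade.
Zara holds 80% of Selkirk, so Zara controls Selkirk.
Selkirk and Zara and Palisade together hold 20% + 60% + 20% = 100% of Vireo, so Zara controls Vireo.

Yes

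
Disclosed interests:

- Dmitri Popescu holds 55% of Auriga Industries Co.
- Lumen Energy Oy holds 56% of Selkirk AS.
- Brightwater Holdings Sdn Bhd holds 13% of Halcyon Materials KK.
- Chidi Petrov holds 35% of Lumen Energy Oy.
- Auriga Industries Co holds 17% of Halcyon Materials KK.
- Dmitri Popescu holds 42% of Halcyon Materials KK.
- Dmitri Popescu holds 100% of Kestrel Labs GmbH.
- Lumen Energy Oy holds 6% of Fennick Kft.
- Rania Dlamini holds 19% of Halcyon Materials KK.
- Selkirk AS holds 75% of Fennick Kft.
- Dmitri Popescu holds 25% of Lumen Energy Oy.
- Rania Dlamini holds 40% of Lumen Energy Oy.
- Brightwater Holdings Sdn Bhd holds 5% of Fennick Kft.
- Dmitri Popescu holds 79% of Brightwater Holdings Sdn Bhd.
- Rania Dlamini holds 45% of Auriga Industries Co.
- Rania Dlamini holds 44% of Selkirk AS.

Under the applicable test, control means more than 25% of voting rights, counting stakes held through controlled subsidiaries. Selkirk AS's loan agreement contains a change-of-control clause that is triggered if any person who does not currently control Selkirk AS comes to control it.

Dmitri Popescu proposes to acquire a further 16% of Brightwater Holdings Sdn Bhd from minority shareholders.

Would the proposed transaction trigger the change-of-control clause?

The purchase changes only Dmitri's holdings, so Dmitri is the only person who could newly come to control Selkirk.
Dmitri holds 55% of Auriga, so Dmitri controls Auriga.
Dmitri holds 79% of Brightwater, so Dmitri controls Brightwater.
Auriga and Dmitri and Brightwater together hold 17% + 42% + 13% = 72% of Halcyon, so Dmitri controls Halcyon.
Dmitri holds 100% of Kestrel, so Dmitri controls Kestrel.
Neither Dmitri nor any entity Dmitri controls holds any voting interest in Selkirk.
So before the transaction, Dmitri does not control Selkirk.
After the purchase, Dmitri's direct stake in Brightwater rises to 79% + 16% = 95%.
Dmitri holds 95% of Brightwater, so Dmitri controls Brightwater.
After the transaction, neither Dmitri nor any entity Dmitri controls holds a voting interest in Selkirk, so Dmitri still does not control it.
No new person acquires control, so the clause is not triggered.

No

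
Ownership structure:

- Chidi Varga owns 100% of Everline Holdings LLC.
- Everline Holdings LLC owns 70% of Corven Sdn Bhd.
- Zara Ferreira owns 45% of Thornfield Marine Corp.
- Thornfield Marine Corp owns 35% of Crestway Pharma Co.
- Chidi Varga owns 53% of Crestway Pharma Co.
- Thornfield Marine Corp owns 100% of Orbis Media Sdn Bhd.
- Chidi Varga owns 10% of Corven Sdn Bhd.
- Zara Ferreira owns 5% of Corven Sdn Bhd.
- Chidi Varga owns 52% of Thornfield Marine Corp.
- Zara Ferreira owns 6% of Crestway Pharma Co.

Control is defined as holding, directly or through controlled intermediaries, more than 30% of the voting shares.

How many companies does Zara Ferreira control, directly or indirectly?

3

Zara holds 45% of Thornfield, so Zara controls Thornfield.
Thornfield and Zara together hold 35% + 6% = 41% of Crestway, so Zara controls Crestway.
Thornfield holds 100% of Orbis, so Zara controls Orbis.
No other company's threshold is met.
Zara controls 3 companies.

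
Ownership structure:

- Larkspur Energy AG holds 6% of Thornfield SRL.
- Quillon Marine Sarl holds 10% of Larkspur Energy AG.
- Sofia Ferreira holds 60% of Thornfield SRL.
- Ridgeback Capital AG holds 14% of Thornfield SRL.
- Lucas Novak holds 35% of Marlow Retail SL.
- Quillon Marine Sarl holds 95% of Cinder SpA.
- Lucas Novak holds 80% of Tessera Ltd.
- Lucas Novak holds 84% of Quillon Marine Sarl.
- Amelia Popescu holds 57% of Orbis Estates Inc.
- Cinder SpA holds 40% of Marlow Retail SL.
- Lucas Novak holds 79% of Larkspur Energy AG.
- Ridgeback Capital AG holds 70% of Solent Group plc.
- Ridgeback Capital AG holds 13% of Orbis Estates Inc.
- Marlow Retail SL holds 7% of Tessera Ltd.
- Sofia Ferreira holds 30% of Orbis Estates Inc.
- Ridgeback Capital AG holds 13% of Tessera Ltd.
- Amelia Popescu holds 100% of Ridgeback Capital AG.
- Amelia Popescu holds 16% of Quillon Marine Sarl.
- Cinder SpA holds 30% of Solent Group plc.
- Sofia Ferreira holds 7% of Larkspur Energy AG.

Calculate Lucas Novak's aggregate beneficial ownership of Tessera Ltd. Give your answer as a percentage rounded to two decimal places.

Lucas reaches Tessera along 3 paths.
Direct stake: 80% = 80%.
Via Marlow: 35% × 7% = 2.45%.
Via Quillon → Cinder → Marlow: 84% × 95% × 40% × 7% = 2.2344%.
Total: 80% + 2.45% + 2.2344% = 84.6844%.
Rounded: 84.68%.

84.68%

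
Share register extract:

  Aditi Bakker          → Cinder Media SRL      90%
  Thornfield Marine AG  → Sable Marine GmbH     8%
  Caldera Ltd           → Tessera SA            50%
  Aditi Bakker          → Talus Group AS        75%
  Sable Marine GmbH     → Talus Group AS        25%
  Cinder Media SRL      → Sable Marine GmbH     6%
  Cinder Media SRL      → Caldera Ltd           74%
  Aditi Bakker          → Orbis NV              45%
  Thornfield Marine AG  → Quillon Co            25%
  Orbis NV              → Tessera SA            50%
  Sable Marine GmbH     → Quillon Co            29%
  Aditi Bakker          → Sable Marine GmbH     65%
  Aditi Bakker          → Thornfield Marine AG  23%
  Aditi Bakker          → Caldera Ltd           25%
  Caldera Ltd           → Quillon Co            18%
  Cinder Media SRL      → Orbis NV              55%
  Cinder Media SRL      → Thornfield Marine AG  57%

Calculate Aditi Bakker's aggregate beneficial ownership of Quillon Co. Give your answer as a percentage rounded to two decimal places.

Aditi reaches Quillon along 8 paths.
Via Cinder → Thornfield → Sable: 90% × 57% × 8% × 29% = 1.19016%.
Via Thornfield → Sable: 23% × 8% × 29% = 0.5336%.
Via Sable: 65% × 29% = 18.85%.
Via Cinder → Sable: 90% × 6% × 29% = 1.566%.
Via Cinder → Thornfield: 90% × 57% × 25% = 12.825%.
Via Thornfield: 23% × 25% = 5.75%.
Via Caldera: 25% × 18% = 4.5%.
Via Cinder → Caldera: 90% × 74% × 18% = 11.988%.
Total: 1.19016% + 0.5336% + 18.85% + 1.566% + 12.825% + 5.75% + 4.5% + 11.988% = 57.20276%.
Rounded: 57.20%.

57.20%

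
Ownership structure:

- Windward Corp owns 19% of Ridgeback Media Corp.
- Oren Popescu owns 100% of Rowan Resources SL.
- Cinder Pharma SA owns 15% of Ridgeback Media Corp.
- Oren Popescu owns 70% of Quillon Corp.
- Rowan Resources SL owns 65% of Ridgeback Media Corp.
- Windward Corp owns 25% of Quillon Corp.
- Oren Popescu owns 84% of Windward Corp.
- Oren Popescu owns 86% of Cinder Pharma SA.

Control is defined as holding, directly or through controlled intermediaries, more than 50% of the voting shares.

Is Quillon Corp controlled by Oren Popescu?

Yes

Oren holds 84% of Windward, so Oren controls Windward.
Oren and Windward together hold 70% + 25% = 95% of Quillon, so Oren controls Quillon.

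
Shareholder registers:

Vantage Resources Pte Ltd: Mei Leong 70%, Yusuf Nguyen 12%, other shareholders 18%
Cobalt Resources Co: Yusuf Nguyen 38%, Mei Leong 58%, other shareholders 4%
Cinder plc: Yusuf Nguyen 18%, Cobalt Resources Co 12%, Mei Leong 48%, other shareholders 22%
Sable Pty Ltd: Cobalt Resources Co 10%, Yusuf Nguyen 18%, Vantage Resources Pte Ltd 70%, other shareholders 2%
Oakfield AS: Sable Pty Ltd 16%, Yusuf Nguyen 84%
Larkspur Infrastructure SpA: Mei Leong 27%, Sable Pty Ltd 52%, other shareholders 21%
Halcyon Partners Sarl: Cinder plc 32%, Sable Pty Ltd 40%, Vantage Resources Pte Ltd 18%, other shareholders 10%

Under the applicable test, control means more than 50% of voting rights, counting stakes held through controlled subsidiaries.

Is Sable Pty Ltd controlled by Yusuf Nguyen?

No

Yusuf holds 84% of Oakfield, so Yusuf controls Oakfield.
In Sable, Yusuf's side holds only 18%, not > 50%.
So Yusuf does not control Sable.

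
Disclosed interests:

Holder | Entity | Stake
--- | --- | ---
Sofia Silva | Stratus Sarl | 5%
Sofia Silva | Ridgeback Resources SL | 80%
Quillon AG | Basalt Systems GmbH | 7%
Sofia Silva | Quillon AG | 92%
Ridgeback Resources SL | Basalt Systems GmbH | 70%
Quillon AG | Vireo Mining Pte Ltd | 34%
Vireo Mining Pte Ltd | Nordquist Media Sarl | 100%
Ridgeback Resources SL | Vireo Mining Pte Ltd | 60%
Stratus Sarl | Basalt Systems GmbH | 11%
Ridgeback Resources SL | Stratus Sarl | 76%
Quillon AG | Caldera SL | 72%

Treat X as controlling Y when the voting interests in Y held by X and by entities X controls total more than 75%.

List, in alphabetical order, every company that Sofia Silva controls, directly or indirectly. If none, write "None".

Sofia holds 80% of Ridgeback, so Sofia controls Ridgeback.
Ridgeback and Sofia together hold 76% + 5% = 81% of Stratus, so Sofia controls Stratus.
Sofia holds 92% of Quillon, so Sofia controls Quillon.
Stratus and Quillon and Ridgeback together hold 11% + 7% + 70% = 88% of Basalt, so Sofia controls Basalt.
Ridgeback and Quillon together hold 60% + 34% = 94% of Vireo, so Sofia controls Vireo.
Vireo holds 100% of Nordquist, so Sofia controls Nordquist.
No other company's threshold is met.

Basalt Systems GmbH, Nordquist Media Sarl, Quillon AG, Ridgeback Resources SL, Stratus Sarl, Vireo Mining Pte Ltd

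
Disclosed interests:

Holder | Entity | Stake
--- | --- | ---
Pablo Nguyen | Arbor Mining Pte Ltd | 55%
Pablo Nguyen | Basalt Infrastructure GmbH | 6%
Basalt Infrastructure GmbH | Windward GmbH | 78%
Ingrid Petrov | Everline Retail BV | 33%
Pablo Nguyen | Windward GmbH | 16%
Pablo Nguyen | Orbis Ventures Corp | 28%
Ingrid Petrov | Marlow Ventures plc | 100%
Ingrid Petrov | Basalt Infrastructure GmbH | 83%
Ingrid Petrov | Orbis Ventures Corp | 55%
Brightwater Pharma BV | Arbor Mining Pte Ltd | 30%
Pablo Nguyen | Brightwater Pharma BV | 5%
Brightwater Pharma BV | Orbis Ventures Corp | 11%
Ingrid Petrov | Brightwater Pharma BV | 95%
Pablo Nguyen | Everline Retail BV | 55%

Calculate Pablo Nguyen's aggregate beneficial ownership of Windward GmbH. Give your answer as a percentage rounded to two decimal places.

Pablo reaches Windward along 2 paths.
Via Basalt: 6% × 78% = 4.68%.
Direct stake: 16% = 16%.
Total: 4.68% + 16% = 20.68%.

20.68%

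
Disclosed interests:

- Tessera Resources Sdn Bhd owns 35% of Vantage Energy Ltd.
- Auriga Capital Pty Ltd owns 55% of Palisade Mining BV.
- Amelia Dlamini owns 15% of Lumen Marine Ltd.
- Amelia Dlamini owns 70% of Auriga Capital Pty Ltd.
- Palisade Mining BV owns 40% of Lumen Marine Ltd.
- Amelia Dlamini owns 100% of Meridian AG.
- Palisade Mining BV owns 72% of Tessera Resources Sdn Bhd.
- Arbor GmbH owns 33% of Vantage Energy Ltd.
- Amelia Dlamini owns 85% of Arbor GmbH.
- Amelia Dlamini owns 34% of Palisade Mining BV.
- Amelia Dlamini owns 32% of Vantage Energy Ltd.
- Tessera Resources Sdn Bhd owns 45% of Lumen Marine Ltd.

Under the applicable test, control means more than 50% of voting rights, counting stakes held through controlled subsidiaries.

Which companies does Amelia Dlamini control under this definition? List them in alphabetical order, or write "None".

Amelia holds 70% of Auriga, so Amelia controls Auriga.
Amelia holds 100% of Meridian, so Amelia controls Meridian.
Auriga and Amelia together hold 55% + 34% = 89% of Palisade, so Amelia controls Palisade.
Amelia holds 85% of Arbor, so Amelia controls Arbor.
Palisade holds 72% of Tessera, so Amelia controls Tessera.
Arbor and Tessera and Amelia together hold 33% + 35% + 32% = 100% of Vantage, so Amelia controls Vantage.
Tessera and Palisade and Amelia together hold 45% + 40% + 15% = 100% of Lumen, so Amelia controls Lumen.

Arbor GmbH, Auriga Capital Pty Ltd, Lumen Marine Ltd, Meridian AG, Palisade Mining BV, Tessera Resources Sdn Bhd, Vantage Energy Ltd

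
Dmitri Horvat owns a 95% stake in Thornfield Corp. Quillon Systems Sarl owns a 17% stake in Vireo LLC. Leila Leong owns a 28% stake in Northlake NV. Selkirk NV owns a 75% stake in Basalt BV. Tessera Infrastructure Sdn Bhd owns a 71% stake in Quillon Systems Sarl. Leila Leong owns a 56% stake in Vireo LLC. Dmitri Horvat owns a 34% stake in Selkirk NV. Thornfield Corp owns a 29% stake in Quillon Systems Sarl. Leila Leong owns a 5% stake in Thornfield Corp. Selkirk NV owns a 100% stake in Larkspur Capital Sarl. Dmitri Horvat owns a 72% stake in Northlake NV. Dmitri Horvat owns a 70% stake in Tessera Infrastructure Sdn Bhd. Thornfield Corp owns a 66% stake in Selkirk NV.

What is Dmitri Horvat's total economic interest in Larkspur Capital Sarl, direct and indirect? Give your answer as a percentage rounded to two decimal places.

96.70%

Dmitri reaches Larkspur along 2 paths.
Via Thornfield → Selkirk: 95% × 66% × 100% = 62.7%.
Via Selkirk: 34% × 100% = 34%.
Total: 62.7% + 34% = 96.7%.
Rounded: 96.70%.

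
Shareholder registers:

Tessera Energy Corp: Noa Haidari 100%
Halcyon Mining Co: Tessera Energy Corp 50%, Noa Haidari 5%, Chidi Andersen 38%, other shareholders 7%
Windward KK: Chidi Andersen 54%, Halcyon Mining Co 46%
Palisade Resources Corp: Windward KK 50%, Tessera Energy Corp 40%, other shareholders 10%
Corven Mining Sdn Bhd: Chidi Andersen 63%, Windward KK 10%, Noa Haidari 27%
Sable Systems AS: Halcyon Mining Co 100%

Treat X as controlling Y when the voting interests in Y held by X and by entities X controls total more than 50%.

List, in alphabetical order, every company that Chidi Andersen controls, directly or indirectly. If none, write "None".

Corven Mining Sdn Bhd, Windward KK

Chidi holds 54% of Windward, so Chidi controls Windward.
Chidi and Windward together hold 63% + 10% = 73% of Corven, so Chidi controls Corven.
No other company's threshold is met.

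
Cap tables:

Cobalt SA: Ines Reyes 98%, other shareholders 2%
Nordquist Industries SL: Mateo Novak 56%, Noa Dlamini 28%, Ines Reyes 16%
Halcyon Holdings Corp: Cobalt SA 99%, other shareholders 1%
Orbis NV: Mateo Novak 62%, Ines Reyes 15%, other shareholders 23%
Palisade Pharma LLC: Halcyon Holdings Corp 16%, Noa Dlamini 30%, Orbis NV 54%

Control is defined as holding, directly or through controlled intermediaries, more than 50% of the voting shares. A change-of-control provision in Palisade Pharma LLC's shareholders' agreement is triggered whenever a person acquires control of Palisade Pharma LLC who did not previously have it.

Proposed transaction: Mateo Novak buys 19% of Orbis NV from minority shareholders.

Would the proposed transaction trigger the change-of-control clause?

No

The purchase changes only Mateo's holdings, so Mateo is the only person who could newly come to control Palisade.
Mateo holds 62% of Orbis, so Mateo controls Orbis.
Orbis holds 54% of Palisade, so Mateo controls Palisade.
So Mateo already controls Palisade before the transaction.
After the purchase, Mateo's direct stake in Orbis rises to 62% + 19% = 81%.
Mateo controlled Palisade already, so this is not a new person acquiring control; every other person's position is unchanged or reduced.
No new person acquires control, so the clause is not triggered.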